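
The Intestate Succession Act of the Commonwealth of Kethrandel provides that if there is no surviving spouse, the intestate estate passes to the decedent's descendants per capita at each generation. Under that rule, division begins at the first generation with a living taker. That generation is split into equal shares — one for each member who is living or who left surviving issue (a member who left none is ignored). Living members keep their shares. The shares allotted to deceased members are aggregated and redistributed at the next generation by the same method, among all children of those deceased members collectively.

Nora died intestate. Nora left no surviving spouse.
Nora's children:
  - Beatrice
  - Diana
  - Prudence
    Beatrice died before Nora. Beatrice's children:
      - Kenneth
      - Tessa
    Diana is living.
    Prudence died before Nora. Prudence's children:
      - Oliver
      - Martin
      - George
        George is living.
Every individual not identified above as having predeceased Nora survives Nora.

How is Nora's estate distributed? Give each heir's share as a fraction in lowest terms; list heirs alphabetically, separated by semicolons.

There is no surviving spouse, so the entire estate passes to Nora's descendants per capita at each generation.
At generation 1 (Beatrice, Diana, Prudence) there are 3 shares of (1)/3 = 1/3 each.
Living: Diana — each takes 1/3.
Deceased: Beatrice and Prudence. Their combined 2/3 is pooled and carried to generation 2.
At generation 2 (Kenneth, Tessa, Oliver, Martin, George) there are 5 shares of (2/3)/5 = 2/15 each.
Living: Kenneth, Tessa, Oliver, Martin, and George — each takes 2/15.

Diana 1/3; George 2/15; Kenneth 2/15; Martin 2/15; Oliver 2/15; Tessa 2/15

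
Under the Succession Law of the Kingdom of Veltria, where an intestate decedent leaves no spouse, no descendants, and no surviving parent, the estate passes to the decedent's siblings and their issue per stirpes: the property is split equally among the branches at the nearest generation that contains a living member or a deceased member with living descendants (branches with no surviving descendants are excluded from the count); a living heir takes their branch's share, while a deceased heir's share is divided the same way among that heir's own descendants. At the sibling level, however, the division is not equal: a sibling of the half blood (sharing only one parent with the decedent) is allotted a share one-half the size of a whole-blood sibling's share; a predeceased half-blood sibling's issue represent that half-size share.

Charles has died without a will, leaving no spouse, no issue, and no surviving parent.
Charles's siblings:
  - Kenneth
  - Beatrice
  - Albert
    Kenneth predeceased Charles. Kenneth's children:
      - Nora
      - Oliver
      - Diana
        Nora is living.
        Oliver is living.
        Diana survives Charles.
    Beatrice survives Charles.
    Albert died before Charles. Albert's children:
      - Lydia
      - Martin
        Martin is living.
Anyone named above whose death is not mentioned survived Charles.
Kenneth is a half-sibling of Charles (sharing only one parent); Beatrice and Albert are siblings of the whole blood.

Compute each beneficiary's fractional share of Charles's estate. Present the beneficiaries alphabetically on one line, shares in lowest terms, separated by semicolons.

Beatrice 2/5; Diana 1/15; Lydia 1/5; Martin 1/5; Nora 1/15; Oliver 1/15

No spouse, descendants, or parent survives, so the estate passes to Charles's siblings per stirpes.
Half-blood siblings count for one-half the weight of whole-blood siblings at the initial division.
Dividing 1 in proportion to weights (total weight 5/2): Kenneth (weight 1/2) → 1/5; Beatrice (weight 1) → 2/5; Albert (weight 1) → 2/5.
Kenneth predeceased; the 1/5 allotted to Kenneth's branch passes to Kenneth's issue by representation.
The 1/5 is divided into 3 equal shares of 1/15 among Nora, Oliver, Diana.
Nora is living and takes 1/15.
Oliver is living and takes 1/15.
Diana is living and takes 1/15.
Beatrice is living and takes 2/5.
Albert predeceased; the 2/5 allotted to Albert's branch passes to Albert's issue by representation.
The 2/5 is divided into 2 equal shares of 1/5 among Lydia, Martin.
Lydia is living and takes 1/5.
Martin is living and takes 1/5.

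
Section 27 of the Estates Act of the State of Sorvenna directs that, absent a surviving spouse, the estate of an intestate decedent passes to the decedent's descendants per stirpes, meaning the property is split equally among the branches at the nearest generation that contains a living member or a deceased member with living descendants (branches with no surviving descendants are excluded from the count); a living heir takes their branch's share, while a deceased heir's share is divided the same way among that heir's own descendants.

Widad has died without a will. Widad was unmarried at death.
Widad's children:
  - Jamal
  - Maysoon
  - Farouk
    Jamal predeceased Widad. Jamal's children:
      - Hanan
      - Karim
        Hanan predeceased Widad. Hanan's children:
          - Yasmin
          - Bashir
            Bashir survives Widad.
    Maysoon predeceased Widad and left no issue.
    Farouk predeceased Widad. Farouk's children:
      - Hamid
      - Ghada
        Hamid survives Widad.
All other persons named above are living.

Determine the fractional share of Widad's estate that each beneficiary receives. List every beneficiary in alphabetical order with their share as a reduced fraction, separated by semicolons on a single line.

Bashir 1/8; Ghada 1/4; Hamid 1/4; Karim 1/4; Yasmin 1/8

There is no surviving spouse, so the entire estate passes to Widad's descendants per stirpes.
Maysoon left no surviving issue, so that branch lapses and is disregarded.
The estate is divided into 2 equal shares of 1/2 among Jamal, Farouk.
Jamal predeceased; the 1/2 allotted to Jamal's branch passes to Jamal's issue by representation.
The 1/2 is divided into 2 equal shares of 1/4 among Hanan, Karim.
Hanan predeceased; the 1/4 allotted to Hanan's branch passes to Hanan's issue by representation.
The 1/4 is divided into 2 equal shares of 1/8 among Yasmin, Bashir.
Yasmin is living and takes 1/8.
Bashir is living and takes 1/8.
Karim is living and takes 1/4.
Farouk predeceased; the 1/2 allotted to Farouk's branch passes to Farouk's issue by representation.
The 1/2 is divided into 2 equal shares of 1/4 among Hamid, Ghada.
Hamid is living and takes 1/4.
Ghada is living and takes 1/4.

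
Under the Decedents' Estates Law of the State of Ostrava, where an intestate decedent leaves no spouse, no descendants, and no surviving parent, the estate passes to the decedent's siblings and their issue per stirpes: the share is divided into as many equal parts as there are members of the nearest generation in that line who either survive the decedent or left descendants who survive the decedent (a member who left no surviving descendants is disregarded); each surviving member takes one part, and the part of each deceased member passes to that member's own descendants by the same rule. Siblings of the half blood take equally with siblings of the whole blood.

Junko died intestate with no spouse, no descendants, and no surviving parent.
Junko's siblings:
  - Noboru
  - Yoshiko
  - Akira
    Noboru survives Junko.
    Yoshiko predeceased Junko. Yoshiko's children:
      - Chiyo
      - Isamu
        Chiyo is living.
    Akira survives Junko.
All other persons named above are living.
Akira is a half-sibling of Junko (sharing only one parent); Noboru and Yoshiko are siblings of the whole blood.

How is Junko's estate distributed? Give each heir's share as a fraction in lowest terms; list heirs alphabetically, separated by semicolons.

No spouse, descendants, or parent survives, so the estate passes to Junko's siblings per stirpes.
Half-blood and whole-blood siblings take equally under the stated rule.
The estate is divided into 3 equal shares of 1/3 among Noboru, Yoshiko, Akira.
Noboru is living and takes 1/3.
Yoshiko predeceased; the 1/3 allotted to Yoshiko's branch passes to Yoshiko's issue by representation.
The 1/3 is divided into 2 equal shares of 1/6 among Chiyo, Isamu.
Chiyo is living and takes 1/6.
Isamu is living and takes 1/6.
Akira is living and takes 1/3.

Akira 1/3; Chiyo 1/6; Isamu 1/6; Noboru 1/3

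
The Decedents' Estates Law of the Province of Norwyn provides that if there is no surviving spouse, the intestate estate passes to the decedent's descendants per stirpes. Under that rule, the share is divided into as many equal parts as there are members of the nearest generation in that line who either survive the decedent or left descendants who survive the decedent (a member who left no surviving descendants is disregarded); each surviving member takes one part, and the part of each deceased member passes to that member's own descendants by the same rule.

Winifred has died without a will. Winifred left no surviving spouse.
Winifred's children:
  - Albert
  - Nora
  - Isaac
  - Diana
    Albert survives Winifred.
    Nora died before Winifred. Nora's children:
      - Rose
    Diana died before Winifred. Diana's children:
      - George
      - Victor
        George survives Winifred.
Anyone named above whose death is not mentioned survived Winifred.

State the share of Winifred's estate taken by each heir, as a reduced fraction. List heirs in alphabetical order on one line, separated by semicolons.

Albert 1/4; George 1/8; Isaac 1/4; Rose 1/4; Victor 1/8

There is no surviving spouse, so the entire estate passes to Winifred's descendants per stirpes.
The estate is divided into 4 equal shares of 1/4 among Albert, Nora, Isaac, Diana.
Albert is living and takes 1/4.
Nora predeceased; the 1/4 allotted to Nora's branch passes to Nora's issue by representation.
Rose is the sole taker at this level and receives the full 1/4.
Isaac is living and takes 1/4.
Diana predeceased; the 1/4 allotted to Diana's branch passes to Diana's issue by representation.
The 1/4 is divided into 2 equal shares of 1/8 among George, Victor.
George is living and takes 1/8.
Victor is living and takes 1/8.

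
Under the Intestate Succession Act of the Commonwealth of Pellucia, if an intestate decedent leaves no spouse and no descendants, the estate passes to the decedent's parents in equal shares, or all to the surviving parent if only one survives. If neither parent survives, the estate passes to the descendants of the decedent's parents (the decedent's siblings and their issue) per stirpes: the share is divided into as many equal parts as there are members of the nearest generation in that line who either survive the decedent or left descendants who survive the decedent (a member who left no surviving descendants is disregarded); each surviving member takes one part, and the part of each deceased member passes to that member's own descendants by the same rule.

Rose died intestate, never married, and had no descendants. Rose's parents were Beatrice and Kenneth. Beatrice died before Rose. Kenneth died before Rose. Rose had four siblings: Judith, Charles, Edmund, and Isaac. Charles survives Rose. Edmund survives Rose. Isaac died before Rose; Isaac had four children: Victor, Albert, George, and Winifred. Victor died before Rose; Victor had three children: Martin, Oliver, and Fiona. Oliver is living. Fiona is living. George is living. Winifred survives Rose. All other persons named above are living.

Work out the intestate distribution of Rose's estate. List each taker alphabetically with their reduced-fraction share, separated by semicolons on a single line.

Neither parent survives and there are no descendants, so the estate passes to Rose's siblings and their issue per stirpes.
The estate is divided into 4 equal shares of 1/4 among Judith, Charles, Edmund, Isaac.
Judith is living and takes 1/4.
Charles is living and takes 1/4.
Edmund is living and takes 1/4.
Isaac predeceased; the 1/4 allotted to Isaac's branch passes to Isaac's issue by representation.
The 1/4 is divided into 4 equal shares of 1/16 among Victor, Albert, George, Winifred.
Victor predeceased; the 1/16 allotted to Victor's branch passes to Victor's issue by representation.
The 1/16 is divided into 3 equal shares of 1/48 among Martin, Oliver, Fiona.
Martin is living and takes 1/48.
Oliver is living and takes 1/48.
Fiona is living and takes 1/48.
Albert is living and takes 1/16.
George is living and takes 1/16.
Winifred is living and takes 1/16.

Albert 1/16; Charles 1/4; Edmund 1/4; Fiona 1/48; George 1/16; Judith 1/4; Martin 1/48; Oliver 1/48; Winifred 1/16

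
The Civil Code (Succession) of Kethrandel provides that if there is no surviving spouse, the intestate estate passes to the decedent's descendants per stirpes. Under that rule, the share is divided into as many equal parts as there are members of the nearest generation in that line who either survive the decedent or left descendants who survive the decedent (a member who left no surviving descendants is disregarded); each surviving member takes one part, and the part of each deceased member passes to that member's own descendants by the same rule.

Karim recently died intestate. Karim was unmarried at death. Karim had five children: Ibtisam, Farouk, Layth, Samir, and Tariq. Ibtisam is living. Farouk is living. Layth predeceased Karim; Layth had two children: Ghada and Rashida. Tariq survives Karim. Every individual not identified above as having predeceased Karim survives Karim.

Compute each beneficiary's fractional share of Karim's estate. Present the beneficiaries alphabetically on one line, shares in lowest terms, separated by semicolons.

There is no surviving spouse, so the entire estate passes to Karim's descendants per stirpes.
The estate is divided into 5 equal shares of 1/5 among Ibtisam, Farouk, Layth, Samir, Tariq.
Ibtisam is living and takes 1/5.
Farouk is living and takes 1/5.
Layth predeceased; the 1/5 allotted to Layth's branch passes to Layth's issue by representation.
The 1/5 is divided into 2 equal shares of 1/10 among Ghada, Rashida.
Ghada is living and takes 1/10.
Rashida is living and takes 1/10.
Samir is living and takes 1/5.
Tariq is living and takes 1/5.

Farouk 1/5; Ghada 1/10; Ibtisam 1/5; Rashida 1/10; Samir 1/5; Tariq 1/5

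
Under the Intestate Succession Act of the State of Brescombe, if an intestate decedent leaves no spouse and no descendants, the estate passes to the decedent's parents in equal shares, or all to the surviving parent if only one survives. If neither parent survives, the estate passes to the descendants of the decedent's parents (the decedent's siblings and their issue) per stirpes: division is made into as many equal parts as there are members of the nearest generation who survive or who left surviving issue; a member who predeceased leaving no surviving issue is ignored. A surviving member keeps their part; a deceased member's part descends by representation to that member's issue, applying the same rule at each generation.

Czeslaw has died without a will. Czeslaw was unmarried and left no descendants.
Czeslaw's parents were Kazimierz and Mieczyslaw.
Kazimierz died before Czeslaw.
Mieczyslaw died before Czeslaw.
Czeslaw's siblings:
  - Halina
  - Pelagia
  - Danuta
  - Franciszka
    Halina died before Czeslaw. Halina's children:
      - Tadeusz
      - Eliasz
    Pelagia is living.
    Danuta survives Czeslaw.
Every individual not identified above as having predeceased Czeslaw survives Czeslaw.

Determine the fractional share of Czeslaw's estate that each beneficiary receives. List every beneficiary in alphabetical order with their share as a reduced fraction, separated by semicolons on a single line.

Neither parent survives and there are no descendants, so the estate passes to Czeslaw's siblings and their issue per stirpes.
The estate is divided into 4 equal shares of 1/4 among Halina, Pelagia, Danuta, Franciszka.
Halina predeceased; the 1/4 allotted to Halina's branch passes to Halina's issue by representation.
The 1/4 is divided into 2 equal shares of 1/8 among Tadeusz, Eliasz.
Tadeusz is living and takes 1/8.
Eliasz is living and takes 1/8.
Pelagia is living and takes 1/4.
Danuta is living and takes 1/4.
Franciszka is living and takes 1/4.

Danuta 1/4; Eliasz 1/8; Franciszka 1/4; Pelagia 1/4; Tadeusz 1/8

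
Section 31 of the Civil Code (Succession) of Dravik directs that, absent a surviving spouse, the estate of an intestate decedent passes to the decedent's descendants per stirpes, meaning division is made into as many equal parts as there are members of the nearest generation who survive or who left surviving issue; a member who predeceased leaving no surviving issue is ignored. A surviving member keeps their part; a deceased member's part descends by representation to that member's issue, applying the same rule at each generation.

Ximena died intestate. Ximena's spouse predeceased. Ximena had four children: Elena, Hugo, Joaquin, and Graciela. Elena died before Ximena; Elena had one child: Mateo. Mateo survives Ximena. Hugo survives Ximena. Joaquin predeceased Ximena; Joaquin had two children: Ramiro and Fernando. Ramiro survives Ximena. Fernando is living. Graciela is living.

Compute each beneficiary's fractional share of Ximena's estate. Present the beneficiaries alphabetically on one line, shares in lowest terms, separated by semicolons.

There is no surviving spouse, so the entire estate passes to Ximena's descendants per stirpes.
The estate is divided into 4 equal shares of 1/4 among Elena, Hugo, Joaquin, Graciela.
Elena predeceased; the 1/4 allotted to Elena's branch passes to Elena's issue by representation.
Mateo is the sole taker at this level and receives the full 1/4.
Hugo is living and takes 1/4.
Joaquin predeceased; the 1/4 allotted to Joaquin's branch passes to Joaquin's issue by representation.
The 1/4 is divided into 2 equal shares of 1/8 among Ramiro, Fernando.
Ramiro is living and takes 1/8.
Fernando is living and takes 1/8.
Graciela is living and takes 1/4.

Fernando 1/8; Graciela 1/4; Hugo 1/4; Mateo 1/4; Ramiro 1/8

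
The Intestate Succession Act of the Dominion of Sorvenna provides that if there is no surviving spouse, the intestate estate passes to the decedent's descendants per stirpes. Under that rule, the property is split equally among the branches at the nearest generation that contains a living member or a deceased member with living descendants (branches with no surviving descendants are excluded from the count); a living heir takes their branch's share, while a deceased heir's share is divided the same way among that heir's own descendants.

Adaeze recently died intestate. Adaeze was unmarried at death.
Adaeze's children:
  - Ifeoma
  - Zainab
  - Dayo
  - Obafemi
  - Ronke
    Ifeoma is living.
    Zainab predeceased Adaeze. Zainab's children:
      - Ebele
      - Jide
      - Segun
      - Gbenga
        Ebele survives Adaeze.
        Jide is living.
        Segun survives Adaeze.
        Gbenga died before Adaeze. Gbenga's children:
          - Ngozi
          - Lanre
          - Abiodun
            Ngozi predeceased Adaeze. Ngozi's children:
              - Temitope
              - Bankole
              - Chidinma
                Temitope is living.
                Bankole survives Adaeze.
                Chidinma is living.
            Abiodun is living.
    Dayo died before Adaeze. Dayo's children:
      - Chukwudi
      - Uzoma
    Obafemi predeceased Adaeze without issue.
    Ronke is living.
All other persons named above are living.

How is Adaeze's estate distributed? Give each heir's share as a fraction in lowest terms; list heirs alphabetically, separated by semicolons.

There is no surviving spouse, so the entire estate passes to Adaeze's descendants per stirpes.
Obafemi left no surviving issue, so that branch lapses and is disregarded.
The estate is divided into 4 equal shares of 1/4 among Ifeoma, Zainab, Dayo, Ronke.
Ifeoma is living and takes 1/4.
Zainab predeceased; the 1/4 allotted to Zainab's branch passes to Zainab's issue by representation.
The 1/4 is divided into 4 equal shares of 1/16 among Ebele, Jide, Segun, Gbenga.
Ebele is living and takes 1/16.
Jide is living and takes 1/16.
Segun is living and takes 1/16.
Gbenga predeceased; the 1/16 allotted to Gbenga's branch passes to Gbenga's issue by representation.
The 1/16 is divided into 3 equal shares of 1/48 among Ngozi, Lanre, Abiodun.
Ngozi predeceased; the 1/48 allotted to Ngozi's branch passes to Ngozi's issue by representation.
The 1/48 is divided into 3 equal shares of 1/144 among Temitope, Bankole, Chidinma.
Temitope is living and takes 1/144.
Bankole is living and takes 1/144.
Chidinma is living and takes 1/144.
Lanre is living and takes 1/48.
Abiodun is living and takes 1/48.
Dayo predeceased; the 1/4 allotted to Dayo's branch passes to Dayo's issue by representation.
The 1/4 is divided into 2 equal shares of 1/8 among Chukwudi, Uzoma.
Chukwudi is living and takes 1/8.
Uzoma is living and takes 1/8.
Ronke is living and takes 1/4.

Abiodun 1/48; Bankole 1/144; Chidinma 1/144; Chukwudi 1/8; Ebele 1/16; Ifeoma 1/4; Jide 1/16; Lanre 1/48; Ronke 1/4; Segun 1/16; Temitope 1/144; Uzoma 1/8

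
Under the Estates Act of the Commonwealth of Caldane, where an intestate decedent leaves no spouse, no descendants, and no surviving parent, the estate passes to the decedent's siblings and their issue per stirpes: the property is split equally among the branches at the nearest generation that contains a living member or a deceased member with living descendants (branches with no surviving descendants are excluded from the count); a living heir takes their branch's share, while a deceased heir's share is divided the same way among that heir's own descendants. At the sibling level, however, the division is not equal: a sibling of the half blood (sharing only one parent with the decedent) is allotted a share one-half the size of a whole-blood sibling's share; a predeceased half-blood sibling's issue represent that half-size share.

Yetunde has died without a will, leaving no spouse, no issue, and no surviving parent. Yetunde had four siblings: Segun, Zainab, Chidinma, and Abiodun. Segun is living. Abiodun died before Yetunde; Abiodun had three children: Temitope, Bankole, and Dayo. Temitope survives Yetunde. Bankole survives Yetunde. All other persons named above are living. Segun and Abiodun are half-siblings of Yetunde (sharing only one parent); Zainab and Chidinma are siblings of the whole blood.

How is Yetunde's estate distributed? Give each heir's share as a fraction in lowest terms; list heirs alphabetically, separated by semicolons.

Bankole 1/18; Chidinma 1/3; Dayo 1/18; Segun 1/6; Temitope 1/18; Zainab 1/3

No spouse, descendants, or parent survives, so the estate passes to Yetunde's siblings per stirpes.
Half-blood siblings count for one-half the weight of whole-blood siblings at the initial division.
Dividing 1 in proportion to weights (total weight 3): Segun (weight 1/2) → 1/6; Zainab (weight 1) → 1/3; Chidinma (weight 1) → 1/3; Abiodun (weight 1/2) → 1/6.
Segun is living and takes 1/6.
Zainab is living and takes 1/3.
Chidinma is living and takes 1/3.
Abiodun predeceased; the 1/6 allotted to Abiodun's branch passes to Abiodun's issue by representation.
The 1/6 is divided into 3 equal shares of 1/18 among Temitope, Bankole, Dayo.
Temitope is living and takes 1/18.
Bankole is living and takes 1/18.
Dayo is living and takes 1/18.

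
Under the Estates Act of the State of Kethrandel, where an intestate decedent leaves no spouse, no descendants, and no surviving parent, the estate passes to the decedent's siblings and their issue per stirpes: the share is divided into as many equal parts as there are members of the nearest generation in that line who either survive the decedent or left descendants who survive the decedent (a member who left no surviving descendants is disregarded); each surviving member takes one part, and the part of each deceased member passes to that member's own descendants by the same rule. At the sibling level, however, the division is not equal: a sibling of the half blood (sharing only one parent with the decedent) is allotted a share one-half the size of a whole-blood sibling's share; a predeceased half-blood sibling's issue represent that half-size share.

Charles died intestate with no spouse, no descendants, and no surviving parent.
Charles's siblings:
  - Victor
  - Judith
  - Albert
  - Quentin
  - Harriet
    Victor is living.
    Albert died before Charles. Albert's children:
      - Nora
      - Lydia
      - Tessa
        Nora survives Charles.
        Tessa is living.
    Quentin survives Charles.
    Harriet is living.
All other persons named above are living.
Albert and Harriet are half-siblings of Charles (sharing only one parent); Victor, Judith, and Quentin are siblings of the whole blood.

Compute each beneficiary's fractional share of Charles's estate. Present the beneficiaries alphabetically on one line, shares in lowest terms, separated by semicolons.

Harriet 1/8; Judith 1/4; Lydia 1/24; Nora 1/24; Quentin 1/4; Tessa 1/24; Victor 1/4

No spouse, descendants, or parent survives, so the estate passes to Charles's siblings per stirpes.
Half-blood siblings count for one-half the weight of whole-blood siblings at the initial division.
Dividing 1 in proportion to weights (total weight 4): Victor (weight 1) → 1/4; Judith (weight 1) → 1/4; Albert (weight 1/2) → 1/8; Quentin (weight 1) → 1/4; Harriet (weight 1/2) → 1/8.
Victor is living and takes 1/4.
Judith is living and takes 1/4.
Albert predeceased; the 1/8 allotted to Albert's branch passes to Albert's issue by representation.
The 1/8 is divided into 3 equal shares of 1/24 among Nora, Lydia, Tessa.
Nora is living and takes 1/24.
Lydia is living and takes 1/24.
Tessa is living and takes 1/24.
Quentin is living and takes 1/4.
Harriet is living and takes 1/8.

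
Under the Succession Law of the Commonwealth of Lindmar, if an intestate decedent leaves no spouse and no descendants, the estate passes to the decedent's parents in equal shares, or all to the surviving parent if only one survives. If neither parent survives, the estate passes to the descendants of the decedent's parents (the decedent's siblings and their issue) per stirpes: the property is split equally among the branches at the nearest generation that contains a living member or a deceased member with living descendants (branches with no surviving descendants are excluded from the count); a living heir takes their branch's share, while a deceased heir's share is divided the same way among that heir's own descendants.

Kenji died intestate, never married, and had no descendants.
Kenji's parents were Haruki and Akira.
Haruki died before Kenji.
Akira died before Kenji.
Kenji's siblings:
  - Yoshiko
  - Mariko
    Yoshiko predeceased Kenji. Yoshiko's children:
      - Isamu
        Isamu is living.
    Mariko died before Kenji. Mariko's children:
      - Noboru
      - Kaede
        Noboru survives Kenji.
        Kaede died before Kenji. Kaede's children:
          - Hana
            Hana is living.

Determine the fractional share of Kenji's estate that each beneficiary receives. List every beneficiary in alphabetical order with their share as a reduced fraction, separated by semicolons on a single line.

Neither parent survives and there are no descendants, so the estate passes to Kenji's siblings and their issue per stirpes.
The estate is divided into 2 equal shares of 1/2 among Yoshiko, Mariko.
Yoshiko predeceased; the 1/2 allotted to Yoshiko's branch passes to Yoshiko's issue by representation.
Isamu is the sole taker at this level and receives the full 1/2.
Mariko predeceased; the 1/2 allotted to Mariko's branch passes to Mariko's issue by representation.
The 1/2 is divided into 2 equal shares of 1/4 among Noboru, Kaede.
Noboru is living and takes 1/4.
Kaede predeceased; the 1/4 allotted to Kaede's branch passes to Kaede's issue by representation.
Hana is the sole taker at this level and receives the full 1/4.

Hana 1/4; Isamu 1/2; Noboru 1/4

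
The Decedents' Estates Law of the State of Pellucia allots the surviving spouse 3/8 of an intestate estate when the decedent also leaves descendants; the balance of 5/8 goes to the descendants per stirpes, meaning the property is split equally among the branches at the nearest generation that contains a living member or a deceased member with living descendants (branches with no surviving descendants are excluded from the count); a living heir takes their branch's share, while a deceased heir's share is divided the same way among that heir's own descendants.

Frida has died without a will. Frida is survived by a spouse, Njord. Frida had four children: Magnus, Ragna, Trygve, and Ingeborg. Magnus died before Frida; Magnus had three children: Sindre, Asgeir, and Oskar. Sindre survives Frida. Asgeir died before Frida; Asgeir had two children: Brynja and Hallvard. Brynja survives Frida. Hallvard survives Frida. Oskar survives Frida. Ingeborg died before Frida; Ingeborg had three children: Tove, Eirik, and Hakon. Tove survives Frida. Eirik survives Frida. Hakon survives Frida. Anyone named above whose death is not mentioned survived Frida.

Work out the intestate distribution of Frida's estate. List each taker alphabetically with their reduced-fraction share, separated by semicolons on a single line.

Njord, as surviving spouse, takes 3/8.
The remaining 5/8 passes to Frida's descendants per stirpes.
The 5/8 is divided into 4 equal shares of 5/32 among Magnus, Ragna, Trygve, Ingeborg.
Magnus predeceased; the 5/32 allotted to Magnus's branch passes to Magnus's issue by representation.
The 5/32 is divided into 3 equal shares of 5/96 among Sindre, Asgeir, Oskar.
Sindre is living and takes 5/96.
Asgeir predeceased; the 5/96 allotted to Asgeir's branch passes to Asgeir's issue by representation.
The 5/96 is divided into 2 equal shares of 5/192 among Brynja, Hallvard.
Brynja is living and takes 5/192.
Hallvard is living and takes 5/192.
Oskar is living and takes 5/96.
Ragna is living and takes 5/32.
Trygve is living and takes 5/32.
Ingeborg predeceased; the 5/32 allotted to Ingeborg's branch passes to Ingeborg's issue by representation.
The 5/32 is divided into 3 equal shares of 5/96 among Tove, Eirik, Hakon.
Tove is living and takes 5/96.
Eirik is living and takes 5/96.
Hakon is living and takes 5/96.

Brynja 5/192; Eirik 5/96; Hakon 5/96; Hallvard 5/192; Njord 3/8; Oskar 5/96; Ragna 5/32; Sindre 5/96; Tove 5/96; Trygve 5/32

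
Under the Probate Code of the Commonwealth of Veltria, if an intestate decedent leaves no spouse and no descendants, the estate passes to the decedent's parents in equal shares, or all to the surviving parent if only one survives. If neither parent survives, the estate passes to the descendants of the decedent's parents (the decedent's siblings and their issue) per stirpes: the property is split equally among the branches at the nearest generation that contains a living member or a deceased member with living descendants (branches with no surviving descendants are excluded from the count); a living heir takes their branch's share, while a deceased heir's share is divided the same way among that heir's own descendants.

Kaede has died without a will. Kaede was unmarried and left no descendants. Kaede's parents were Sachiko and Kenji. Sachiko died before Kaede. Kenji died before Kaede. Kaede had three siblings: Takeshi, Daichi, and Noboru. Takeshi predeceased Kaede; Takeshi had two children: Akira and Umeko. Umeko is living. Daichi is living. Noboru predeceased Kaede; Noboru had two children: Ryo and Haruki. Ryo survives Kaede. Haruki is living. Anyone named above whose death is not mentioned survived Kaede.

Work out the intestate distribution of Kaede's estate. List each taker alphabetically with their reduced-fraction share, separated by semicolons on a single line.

Akira 1/6; Daichi 1/3; Haruki 1/6; Ryo 1/6; Umeko 1/6

Neither parent survives and there are no descendants, so the estate passes to Kaede's siblings and their issue per stirpes.
The estate is divided into 3 equal shares of 1/3 among Takeshi, Daichi, Noboru.
Takeshi predeceased; the 1/3 allotted to Takeshi's branch passes to Takeshi's issue by representation.
The 1/3 is divided into 2 equal shares of 1/6 among Akira, Umeko.
Akira is living and takes 1/6.
Umeko is living and takes 1/6.
Daichi is living and takes 1/3.
Noboru predeceased; the 1/3 allotted to Noboru's branch passes to Noboru's issue by representation.
The 1/3 is divided into 2 equal shares of 1/6 among Ryo, Haruki.
Ryo is living and takes 1/6.
Haruki is living and takes 1/6.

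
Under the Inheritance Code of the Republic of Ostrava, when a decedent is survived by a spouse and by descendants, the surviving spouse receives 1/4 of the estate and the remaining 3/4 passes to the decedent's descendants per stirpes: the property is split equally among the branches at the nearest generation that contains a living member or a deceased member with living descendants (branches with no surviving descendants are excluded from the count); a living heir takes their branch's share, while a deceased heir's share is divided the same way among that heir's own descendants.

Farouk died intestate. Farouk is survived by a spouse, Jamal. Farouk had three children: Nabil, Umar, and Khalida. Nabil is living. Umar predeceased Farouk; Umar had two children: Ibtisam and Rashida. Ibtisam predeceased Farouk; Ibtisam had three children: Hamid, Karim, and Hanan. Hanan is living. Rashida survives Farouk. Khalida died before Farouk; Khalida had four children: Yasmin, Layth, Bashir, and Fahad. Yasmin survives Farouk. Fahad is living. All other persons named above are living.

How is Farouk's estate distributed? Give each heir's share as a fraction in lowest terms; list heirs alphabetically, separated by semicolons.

Bashir 1/16; Fahad 1/16; Hamid 1/24; Hanan 1/24; Jamal 1/4; Karim 1/24; Layth 1/16; Nabil 1/4; Rashida 1/8; Yasmin 1/16

Jamal, as surviving spouse, takes 1/4.
The remaining 3/4 passes to Farouk's descendants per stirpes.
The 3/4 is divided into 3 equal shares of 1/4 among Nabil, Umar, Khalida.
Nabil is living and takes 1/4.
Umar predeceased; the 1/4 allotted to Umar's branch passes to Umar's issue by representation.
The 1/4 is divided into 2 equal shares of 1/8 among Ibtisam, Rashida.
Ibtisam predeceased; the 1/8 allotted to Ibtisam's branch passes to Ibtisam's issue by representation.
The 1/8 is divided into 3 equal shares of 1/24 among Hamid, Karim, Hanan.
Hamid is living and takes 1/24.
Karim is living and takes 1/24.
Hanan is living and takes 1/24.
Rashida is living and takes 1/8.
Khalida predeceased; the 1/4 allotted to Khalida's branch passes to Khalida's issue by representation.
The 1/4 is divided into 4 equal shares of 1/16 among Yasmin, Layth, Bashir, Fahad.
Yasmin is living and takes 1/16.
Layth is living and takes 1/16.
Bashir is living and takes 1/16.
Fahad is living and takes 1/16.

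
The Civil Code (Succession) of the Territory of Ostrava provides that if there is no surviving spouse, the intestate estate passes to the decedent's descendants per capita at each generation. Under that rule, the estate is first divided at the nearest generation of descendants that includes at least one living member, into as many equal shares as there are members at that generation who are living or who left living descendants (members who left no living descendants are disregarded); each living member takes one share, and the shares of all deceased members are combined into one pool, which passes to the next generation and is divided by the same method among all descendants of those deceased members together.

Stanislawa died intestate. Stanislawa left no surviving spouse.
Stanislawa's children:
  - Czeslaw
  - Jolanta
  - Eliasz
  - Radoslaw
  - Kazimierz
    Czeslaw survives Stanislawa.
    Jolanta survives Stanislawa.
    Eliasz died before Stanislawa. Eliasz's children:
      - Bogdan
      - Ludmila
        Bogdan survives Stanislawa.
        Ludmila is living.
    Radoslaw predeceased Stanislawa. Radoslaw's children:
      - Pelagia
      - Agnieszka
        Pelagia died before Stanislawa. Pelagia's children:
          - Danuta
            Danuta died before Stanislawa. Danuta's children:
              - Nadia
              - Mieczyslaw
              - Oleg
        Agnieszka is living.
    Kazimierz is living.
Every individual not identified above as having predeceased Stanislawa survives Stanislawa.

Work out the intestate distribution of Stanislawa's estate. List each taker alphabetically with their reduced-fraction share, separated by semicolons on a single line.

There is no surviving spouse, so the entire estate passes to Stanislawa's descendants per capita at each generation.
At generation 1 (Czeslaw, Jolanta, Eliasz, Radoslaw, Kazimierz) there are 5 shares of (1)/5 = 1/5 each.
Living: Czeslaw, Jolanta, and Kazimierz — each takes 1/5.
Deceased: Eliasz and Radoslaw. Their combined 2/5 is pooled and carried to generation 2.
At generation 2 (Bogdan, Ludmila, Pelagia, Agnieszka) there are 4 shares of (2/5)/4 = 1/10 each.
Living: Bogdan, Ludmila, and Agnieszka — each takes 1/10.
Deceased: Pelagia. That 1/10 share is carried to generation 3.
At generation 3 (Danuta) there are 1 shares of (1/10)/1 = 1/10 each.
Deceased: Danuta. That 1/10 share is carried to generation 4.
At generation 4 (Nadia, Mieczyslaw, Oleg) there are 3 shares of (1/10)/3 = 1/30 each.
Living: Nadia, Mieczyslaw, and Oleg — each takes 1/30.

Agnieszka 1/10; Bogdan 1/10; Czeslaw 1/5; Jolanta 1/5; Kazimierz 1/5; Ludmila 1/10; Mieczyslaw 1/30; Nadia 1/30; Oleg 1/30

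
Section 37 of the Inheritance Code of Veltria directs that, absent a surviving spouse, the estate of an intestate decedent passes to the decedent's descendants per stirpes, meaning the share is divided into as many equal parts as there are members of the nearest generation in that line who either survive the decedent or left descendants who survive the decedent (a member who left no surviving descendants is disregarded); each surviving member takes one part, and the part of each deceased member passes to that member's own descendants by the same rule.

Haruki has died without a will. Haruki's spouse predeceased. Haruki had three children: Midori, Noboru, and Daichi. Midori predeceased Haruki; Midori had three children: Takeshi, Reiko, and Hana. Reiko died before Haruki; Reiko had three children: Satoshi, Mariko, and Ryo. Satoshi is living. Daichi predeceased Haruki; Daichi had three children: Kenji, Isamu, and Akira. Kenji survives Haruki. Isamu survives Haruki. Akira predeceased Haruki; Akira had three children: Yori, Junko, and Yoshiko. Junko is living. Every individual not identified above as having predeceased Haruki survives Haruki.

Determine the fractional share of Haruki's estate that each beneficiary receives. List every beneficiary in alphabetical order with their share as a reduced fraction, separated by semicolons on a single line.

Hana 1/9; Isamu 1/9; Junko 1/27; Kenji 1/9; Mariko 1/27; Noboru 1/3; Ryo 1/27; Satoshi 1/27; Takeshi 1/9; Yori 1/27; Yoshiko 1/27

There is no surviving spouse, so the entire estate passes to Haruki's descendants per stirpes.
The estate is divided into 3 equal shares of 1/3 among Midori, Noboru, Daichi.
Midori predeceased; the 1/3 allotted to Midori's branch passes to Midori's issue by representation.
The 1/3 is divided into 3 equal shares of 1/9 among Takeshi, Reiko, Hana.
Takeshi is living and takes 1/9.
Reiko predeceased; the 1/9 allotted to Reiko's branch passes to Reiko's issue by representation.
The 1/9 is divided into 3 equal shares of 1/27 among Satoshi, Mariko, Ryo.
Satoshi is living and takes 1/27.
Mariko is living and takes 1/27.
Ryo is living and takes 1/27.
Hana is living and takes 1/9.
Noboru is living and takes 1/3.
Daichi predeceased; the 1/3 allotted to Daichi's branch passes to Daichi's issue by representation.
The 1/3 is divided into 3 equal shares of 1/9 among Kenji, Isamu, Akira.
Kenji is living and takes 1/9.
Isamu is living and takes 1/9.
Akira predeceased; the 1/9 allotted to Akira's branch passes to Akira's issue by representation.
The 1/9 is divided into 3 equal shares of 1/27 among Yori, Junko, Yoshiko.
Yori is living and takes 1/27.
Junko is living and takes 1/27.
Yoshiko is living and takes 1/27.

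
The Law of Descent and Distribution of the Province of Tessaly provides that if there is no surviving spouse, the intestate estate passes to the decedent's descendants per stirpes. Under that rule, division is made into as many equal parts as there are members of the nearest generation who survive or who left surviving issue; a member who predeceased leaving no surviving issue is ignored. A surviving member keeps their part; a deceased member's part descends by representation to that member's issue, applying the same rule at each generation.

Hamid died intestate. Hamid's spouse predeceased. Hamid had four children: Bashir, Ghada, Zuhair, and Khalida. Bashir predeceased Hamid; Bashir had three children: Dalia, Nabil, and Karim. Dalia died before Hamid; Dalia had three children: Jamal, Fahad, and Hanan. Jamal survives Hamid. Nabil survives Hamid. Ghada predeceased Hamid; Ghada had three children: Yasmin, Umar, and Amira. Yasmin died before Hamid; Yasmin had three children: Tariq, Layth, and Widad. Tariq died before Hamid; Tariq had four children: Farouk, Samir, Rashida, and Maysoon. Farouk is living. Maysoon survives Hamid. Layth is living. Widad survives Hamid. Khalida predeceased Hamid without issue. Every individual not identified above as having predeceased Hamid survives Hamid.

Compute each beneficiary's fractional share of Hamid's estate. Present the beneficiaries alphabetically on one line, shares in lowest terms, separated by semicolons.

Amira 1/9; Fahad 1/27; Farouk 1/108; Hanan 1/27; Jamal 1/27; Karim 1/9; Layth 1/27; Maysoon 1/108; Nabil 1/9; Rashida 1/108; Samir 1/108; Umar 1/9; Widad 1/27; Zuhair 1/3

There is no surviving spouse, so the entire estate passes to Hamid's descendants per stirpes.
Khalida left no surviving issue, so that branch lapses and is disregarded.
The estate is divided into 3 equal shares of 1/3 among Bashir, Ghada, Zuhair.
Bashir predeceased; the 1/3 allotted to Bashir's branch passes to Bashir's issue by representation.
The 1/3 is divided into 3 equal shares of 1/9 among Dalia, Nabil, Karim.
Dalia predeceased; the 1/9 allotted to Dalia's branch passes to Dalia's issue by representation.
The 1/9 is divided into 3 equal shares of 1/27 among Jamal, Fahad, Hanan.
Jamal is living and takes 1/27.
Fahad is living and takes 1/27.
Hanan is living and takes 1/27.
Nabil is living and takes 1/9.
Karim is living and takes 1/9.
Ghada predeceased; the 1/3 allotted to Ghada's branch passes to Ghada's issue by representation.
The 1/3 is divided into 3 equal shares of 1/9 among Yasmin, Umar, Amira.
Yasmin predeceased; the 1/9 allotted to Yasmin's branch passes to Yasmin's issue by representation.
The 1/9 is divided into 3 equal shares of 1/27 among Tariq, Layth, Widad.
Tariq predeceased; the 1/27 allotted to Tariq's branch passes to Tariq's issue by representation.
The 1/27 is divided into 4 equal shares of 1/108 among Farouk, Samir, Rashida, Maysoon.
Farouk is living and takes 1/108.
Samir is living and takes 1/108.
Rashida is living and takes 1/108.
Maysoon is living and takes 1/108.
Layth is living and takes 1/27.
Widad is living and takes 1/27.
Umar is living and takes 1/9.
Amira is living and takes 1/9.
Zuhair is living and takes 1/3.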